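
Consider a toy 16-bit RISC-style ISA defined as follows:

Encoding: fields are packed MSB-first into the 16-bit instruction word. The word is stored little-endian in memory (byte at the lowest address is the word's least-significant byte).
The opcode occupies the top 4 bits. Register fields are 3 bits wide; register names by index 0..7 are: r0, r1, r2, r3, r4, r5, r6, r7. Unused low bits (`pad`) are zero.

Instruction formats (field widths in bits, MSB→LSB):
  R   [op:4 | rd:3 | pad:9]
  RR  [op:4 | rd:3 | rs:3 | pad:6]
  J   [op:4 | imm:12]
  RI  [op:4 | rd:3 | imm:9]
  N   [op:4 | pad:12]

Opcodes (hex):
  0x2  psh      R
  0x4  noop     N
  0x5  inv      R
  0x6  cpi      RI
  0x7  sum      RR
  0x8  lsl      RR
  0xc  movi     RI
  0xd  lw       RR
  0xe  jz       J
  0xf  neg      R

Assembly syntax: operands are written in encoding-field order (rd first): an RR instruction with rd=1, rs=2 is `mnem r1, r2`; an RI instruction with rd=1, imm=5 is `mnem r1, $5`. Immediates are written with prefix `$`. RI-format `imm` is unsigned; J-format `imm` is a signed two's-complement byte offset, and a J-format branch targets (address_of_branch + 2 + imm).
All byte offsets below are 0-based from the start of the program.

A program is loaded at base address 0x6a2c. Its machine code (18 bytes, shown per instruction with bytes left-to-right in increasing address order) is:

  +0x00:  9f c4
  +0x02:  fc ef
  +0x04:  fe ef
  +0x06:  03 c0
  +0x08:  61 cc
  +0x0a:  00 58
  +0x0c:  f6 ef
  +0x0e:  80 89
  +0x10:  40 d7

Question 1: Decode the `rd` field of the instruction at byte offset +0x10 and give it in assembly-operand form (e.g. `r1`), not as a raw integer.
r3

+0x10: 40 d7 ⇒ word 0xd740 (little)
  opcode bits[15:12]=0xd: lw/RR
  [11:9] rd=3 = r3
  [8:6] rs=5 = r5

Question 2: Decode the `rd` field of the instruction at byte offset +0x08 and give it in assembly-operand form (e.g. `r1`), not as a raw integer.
r6

off 0x08: read 61 cc as little → 0xcc61
  opcode bits[15:12]=0xc: movi/RI
  rd@[11:9]=0x6 ⇒ r6
  imm@[8:0]=0x61 ⇒ $97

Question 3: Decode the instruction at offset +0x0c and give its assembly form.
jz $-10

@+0c  little-endian(f6 ef) = 0xeff6
  op=0xeff6>>12=0xe ⇒ jz (J)
  imm@[11:0]=0xff6 (s12→-10) ⇒ $-10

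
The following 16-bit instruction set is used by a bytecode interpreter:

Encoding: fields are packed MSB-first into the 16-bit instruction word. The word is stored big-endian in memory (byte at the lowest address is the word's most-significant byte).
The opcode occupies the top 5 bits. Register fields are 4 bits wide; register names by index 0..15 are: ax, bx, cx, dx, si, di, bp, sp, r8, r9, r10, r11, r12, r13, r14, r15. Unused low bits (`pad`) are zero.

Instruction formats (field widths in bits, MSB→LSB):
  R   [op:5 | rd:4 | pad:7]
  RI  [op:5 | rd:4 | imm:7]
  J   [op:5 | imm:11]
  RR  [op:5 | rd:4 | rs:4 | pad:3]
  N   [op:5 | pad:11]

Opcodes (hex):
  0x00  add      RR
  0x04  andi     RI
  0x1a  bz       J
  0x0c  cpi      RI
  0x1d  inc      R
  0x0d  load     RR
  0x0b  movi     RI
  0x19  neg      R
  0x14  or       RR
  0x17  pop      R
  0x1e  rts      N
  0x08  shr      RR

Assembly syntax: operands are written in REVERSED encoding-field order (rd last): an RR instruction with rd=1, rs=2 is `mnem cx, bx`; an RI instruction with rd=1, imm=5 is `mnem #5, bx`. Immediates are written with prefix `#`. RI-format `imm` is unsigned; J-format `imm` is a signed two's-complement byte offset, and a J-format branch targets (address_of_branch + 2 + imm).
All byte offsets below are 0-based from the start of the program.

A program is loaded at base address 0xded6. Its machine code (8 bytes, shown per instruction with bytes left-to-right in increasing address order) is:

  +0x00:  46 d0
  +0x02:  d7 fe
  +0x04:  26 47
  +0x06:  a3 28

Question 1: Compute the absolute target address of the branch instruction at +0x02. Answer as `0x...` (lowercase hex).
0xded8

@+02  big-endian(d7 fe) = 0xd7fe
  op=0xd7fe>>11=0x1a ⇒ bz (J)
  imm: (w>>0)&0x7ff=0x7fe (s11→-2) → #-2
  target = base 0xded6 + off 0x02 + 2 + imm -2 = 0xded8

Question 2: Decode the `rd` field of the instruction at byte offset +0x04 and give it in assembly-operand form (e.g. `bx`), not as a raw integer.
r12

+0x04: 26 47 ⇒ word 0x2647 (big)
  top 5b → 0x4 → andi [RI]
  [10:7] rd=12 = r12
  [6:0] imm=71 = #71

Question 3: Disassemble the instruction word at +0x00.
[00] 46 d0 → 0x46d0
  top 5b → 0x8 → shr [RR]
  rd@[10:7]=0xd ⇒ r13
  rs@[6:3]=0xa ⇒ r10

shr r10, r13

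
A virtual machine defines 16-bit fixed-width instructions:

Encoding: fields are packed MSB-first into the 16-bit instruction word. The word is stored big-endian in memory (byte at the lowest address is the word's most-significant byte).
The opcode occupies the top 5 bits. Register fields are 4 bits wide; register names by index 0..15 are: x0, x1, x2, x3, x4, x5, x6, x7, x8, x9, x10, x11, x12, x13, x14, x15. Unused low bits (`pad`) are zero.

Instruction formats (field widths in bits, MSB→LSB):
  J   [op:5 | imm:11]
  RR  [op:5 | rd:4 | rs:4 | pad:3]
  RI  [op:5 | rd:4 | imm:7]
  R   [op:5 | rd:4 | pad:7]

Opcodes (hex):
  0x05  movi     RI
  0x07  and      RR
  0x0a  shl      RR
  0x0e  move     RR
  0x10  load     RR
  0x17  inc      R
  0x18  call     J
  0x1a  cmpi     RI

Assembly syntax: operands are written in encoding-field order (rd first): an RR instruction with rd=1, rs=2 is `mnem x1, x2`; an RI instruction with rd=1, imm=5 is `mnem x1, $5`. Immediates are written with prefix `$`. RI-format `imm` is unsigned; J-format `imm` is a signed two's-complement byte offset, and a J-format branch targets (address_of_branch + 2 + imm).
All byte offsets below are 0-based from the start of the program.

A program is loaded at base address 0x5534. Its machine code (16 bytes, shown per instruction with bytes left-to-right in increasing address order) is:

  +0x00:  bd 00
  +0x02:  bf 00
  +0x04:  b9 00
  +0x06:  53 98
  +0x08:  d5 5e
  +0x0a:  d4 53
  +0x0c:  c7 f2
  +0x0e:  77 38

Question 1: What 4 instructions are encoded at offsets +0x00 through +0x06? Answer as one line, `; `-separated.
inc x10; inc x14; inc x2; shl x7, x3

+0x00: bd 00 ⇒ word 0xbd00 (big)
  opcode bits[15:11]=0x17: inc/R
  rd@[10:7]=0xa ⇒ x10
+0x02: bf 00 ⇒ word 0xbf00 (big)
  opcode bits[15:11]=0x17: inc/R
  rd@[10:7]=0xe ⇒ x14
+0x04: b9 00 ⇒ word 0xb900 (big)
  opcode bits[15:11]=0x17: inc/R
  rd@[10:7]=0x2 ⇒ x2
+0x06: 53 98 ⇒ word 0x5398 (big)
  opcode bits[15:11]=0xa: shl/RR
  rd@[10:7]=0x7 ⇒ x7
  rs@[6:3]=0x3 ⇒ x3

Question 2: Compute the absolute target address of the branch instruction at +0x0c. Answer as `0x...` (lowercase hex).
off 0x0c: read c7 f2 as big → 0xc7f2
  top 5b → 0x18 → call [J]
  [10:0] imm=2034 (s11→-14) = $-14
  target = base 0x5534 + off 0x0c + 2 + imm -14 = 0x5534

0x5534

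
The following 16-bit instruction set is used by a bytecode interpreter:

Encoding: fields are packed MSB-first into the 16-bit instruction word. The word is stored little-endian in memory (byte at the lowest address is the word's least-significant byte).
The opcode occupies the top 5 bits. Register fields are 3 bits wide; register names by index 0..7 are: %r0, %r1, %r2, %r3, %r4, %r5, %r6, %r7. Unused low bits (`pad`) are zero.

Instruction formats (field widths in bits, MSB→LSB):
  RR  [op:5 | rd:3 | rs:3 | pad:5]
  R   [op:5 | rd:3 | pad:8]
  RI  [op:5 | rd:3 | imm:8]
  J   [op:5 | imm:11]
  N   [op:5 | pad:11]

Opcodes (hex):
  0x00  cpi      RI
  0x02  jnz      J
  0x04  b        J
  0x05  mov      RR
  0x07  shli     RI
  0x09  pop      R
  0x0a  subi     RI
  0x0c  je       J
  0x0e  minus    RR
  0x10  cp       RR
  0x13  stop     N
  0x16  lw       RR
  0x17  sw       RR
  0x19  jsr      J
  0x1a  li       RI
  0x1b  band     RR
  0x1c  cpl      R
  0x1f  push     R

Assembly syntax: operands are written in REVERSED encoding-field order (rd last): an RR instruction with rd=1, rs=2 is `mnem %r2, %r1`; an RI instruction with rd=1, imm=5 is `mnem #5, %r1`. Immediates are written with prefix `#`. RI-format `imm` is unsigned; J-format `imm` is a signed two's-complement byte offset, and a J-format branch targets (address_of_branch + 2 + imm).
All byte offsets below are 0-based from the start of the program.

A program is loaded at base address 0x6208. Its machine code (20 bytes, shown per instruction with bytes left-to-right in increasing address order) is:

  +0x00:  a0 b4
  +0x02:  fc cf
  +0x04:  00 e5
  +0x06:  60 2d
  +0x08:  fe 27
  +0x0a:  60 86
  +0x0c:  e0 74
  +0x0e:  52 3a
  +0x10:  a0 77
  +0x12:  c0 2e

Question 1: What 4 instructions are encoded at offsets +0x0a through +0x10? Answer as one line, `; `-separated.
cp %r3, %r6; minus %r7, %r4; shli #82, %r2; minus %r5, %r7

@+0a  little-endian(60 86) = 0x8660
  top 5b → 0x10 → cp [RR]
  rd: (w>>8)&0x7=0x6 → %r6
  rs: (w>>5)&0x7=0x3 → %r3
@+0c  little-endian(e0 74) = 0x74e0
  top 5b → 0xe → minus [RR]
  rd: (w>>8)&0x7=0x4 → %r4
  rs: (w>>5)&0x7=0x7 → %r7
@+0e  little-endian(52 3a) = 0x3a52
  top 5b → 0x7 → shli [RI]
  rd: (w>>8)&0x7=0x2 → %r2
  imm: (w>>0)&0xff=0x52 → #82
@+10  little-endian(a0 77) = 0x77a0
  top 5b → 0xe → minus [RR]
  rd: (w>>8)&0x7=0x7 → %r7
  rs: (w>>5)&0x7=0x5 → %r5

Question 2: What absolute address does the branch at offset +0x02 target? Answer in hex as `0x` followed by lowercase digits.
0x6208

[02] fc cf → 0xcffc
  opcode bits[15:11]=0x19: jsr/J
  imm@[10:0]=0x7fc (s11→-4) ⇒ #-4
  target = base 0x6208 + off 0x02 + 2 + imm -4 = 0x6208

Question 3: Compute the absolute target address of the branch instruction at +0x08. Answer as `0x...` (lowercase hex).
0x6210

@+08  little-endian(fe 27) = 0x27fe
  op=0x27fe>>11=0x4 ⇒ b (J)
  [10:0] imm=2046 (s11→-2) = #-2
  target = base 0x6208 + off 0x08 + 2 + imm -2 = 0x6210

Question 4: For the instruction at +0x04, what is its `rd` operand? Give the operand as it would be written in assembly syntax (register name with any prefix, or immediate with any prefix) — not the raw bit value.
[04] 00 e5 → 0xe500
  op=0xe500>>11=0x1c ⇒ cpl (R)
  [10:8] rd=5 = %r5

%r5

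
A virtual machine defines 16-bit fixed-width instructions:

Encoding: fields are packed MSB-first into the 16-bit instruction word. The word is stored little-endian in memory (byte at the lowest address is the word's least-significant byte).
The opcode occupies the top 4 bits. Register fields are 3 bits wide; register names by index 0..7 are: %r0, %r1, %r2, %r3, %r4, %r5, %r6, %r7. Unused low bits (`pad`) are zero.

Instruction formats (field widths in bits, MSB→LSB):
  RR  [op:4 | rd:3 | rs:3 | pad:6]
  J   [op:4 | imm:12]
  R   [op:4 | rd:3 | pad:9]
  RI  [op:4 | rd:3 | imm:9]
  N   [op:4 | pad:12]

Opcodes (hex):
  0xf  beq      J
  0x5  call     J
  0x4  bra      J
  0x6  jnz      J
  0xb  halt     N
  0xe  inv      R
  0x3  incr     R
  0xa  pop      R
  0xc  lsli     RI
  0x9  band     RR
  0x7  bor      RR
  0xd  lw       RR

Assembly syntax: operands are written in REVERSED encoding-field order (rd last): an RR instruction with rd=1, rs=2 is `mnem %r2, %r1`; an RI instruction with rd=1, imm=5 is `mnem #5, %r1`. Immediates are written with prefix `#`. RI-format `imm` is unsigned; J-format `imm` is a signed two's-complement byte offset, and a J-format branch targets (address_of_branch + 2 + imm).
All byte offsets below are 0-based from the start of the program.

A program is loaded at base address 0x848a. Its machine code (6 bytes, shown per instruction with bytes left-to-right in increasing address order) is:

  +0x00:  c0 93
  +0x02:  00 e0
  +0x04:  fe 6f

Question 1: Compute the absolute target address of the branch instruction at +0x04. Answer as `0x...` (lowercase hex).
+0x04: fe 6f ⇒ word 0x6ffe (little)
  top 4b → 0x6 → jnz [J]
  imm@[11:0]=0xffe (s12→-2) ⇒ #-2
  target = base 0x848a + off 0x04 + 2 + imm -2 = 0x848e

0x848e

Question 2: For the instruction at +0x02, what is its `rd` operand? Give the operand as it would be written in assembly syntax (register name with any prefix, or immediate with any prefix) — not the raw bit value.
+0x02: 00 e0 ⇒ word 0xe000 (little)
  op=0xe000>>12=0xe ⇒ inv (R)
  rd: (w>>9)&0x7=0x0 → %r0

%r0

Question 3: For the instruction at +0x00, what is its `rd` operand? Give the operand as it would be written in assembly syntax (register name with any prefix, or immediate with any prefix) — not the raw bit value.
%r1

off 0x00: read c0 93 as little → 0x93c0
  op=0x93c0>>12=0x9 ⇒ band (RR)
  rd: (w>>9)&0x7=0x1 → %r1
  rs: (w>>6)&0x7=0x7 → %r7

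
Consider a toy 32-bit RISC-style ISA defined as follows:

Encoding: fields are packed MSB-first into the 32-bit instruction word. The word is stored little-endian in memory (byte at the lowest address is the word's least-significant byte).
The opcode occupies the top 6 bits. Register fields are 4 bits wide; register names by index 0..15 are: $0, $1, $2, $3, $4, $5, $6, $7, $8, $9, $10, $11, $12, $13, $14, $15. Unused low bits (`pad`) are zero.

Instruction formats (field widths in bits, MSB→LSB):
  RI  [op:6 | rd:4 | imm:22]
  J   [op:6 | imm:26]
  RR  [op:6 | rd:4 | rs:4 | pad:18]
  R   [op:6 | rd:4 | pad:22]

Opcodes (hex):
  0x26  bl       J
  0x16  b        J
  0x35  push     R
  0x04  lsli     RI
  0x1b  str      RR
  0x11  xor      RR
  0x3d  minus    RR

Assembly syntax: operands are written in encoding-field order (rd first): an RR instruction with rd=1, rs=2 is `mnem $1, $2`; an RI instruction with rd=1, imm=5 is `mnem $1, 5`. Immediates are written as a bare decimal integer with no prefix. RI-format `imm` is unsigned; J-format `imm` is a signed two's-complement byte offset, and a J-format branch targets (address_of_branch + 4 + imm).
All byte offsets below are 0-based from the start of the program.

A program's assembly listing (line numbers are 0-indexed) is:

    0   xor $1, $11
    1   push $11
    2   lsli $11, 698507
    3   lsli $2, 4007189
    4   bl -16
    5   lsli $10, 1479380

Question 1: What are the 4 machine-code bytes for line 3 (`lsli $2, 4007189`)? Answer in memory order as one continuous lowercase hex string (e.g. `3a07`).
3. lsli fields op=0x4:6|rd=2:4|imm=4007189:22 → word 10bd2515h → 15 25 bd 10

1525bd10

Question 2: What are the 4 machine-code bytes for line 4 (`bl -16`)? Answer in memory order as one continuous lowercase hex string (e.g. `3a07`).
f0ffff9b

line 4 (bl): pack op=0x26:6|imm=-16:26 = 0x9bfffff0; little→ f0 ff ff 9b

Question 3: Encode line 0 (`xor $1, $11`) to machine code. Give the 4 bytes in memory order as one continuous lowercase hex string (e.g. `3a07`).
0. xor fields op=0x11:6|rd=1:4|rs=11:4|pad=0:18 → word 446c0000h → 00 00 6c 44

00006c44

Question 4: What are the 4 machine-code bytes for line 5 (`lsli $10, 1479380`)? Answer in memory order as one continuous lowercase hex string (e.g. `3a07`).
d4929612

L5: lsli op=0x4:6|rd=10:4|imm=1479380:22 ⇒ 0x129692d4 ⇒ little d4 92 96 12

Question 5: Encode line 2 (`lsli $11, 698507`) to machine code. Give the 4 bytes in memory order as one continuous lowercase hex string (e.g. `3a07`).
line 2 (lsli): pack op=0x4:6|rd=11:4|imm=698507:22 = 0x12caa88b; little→ 8b a8 ca 12

8ba8ca12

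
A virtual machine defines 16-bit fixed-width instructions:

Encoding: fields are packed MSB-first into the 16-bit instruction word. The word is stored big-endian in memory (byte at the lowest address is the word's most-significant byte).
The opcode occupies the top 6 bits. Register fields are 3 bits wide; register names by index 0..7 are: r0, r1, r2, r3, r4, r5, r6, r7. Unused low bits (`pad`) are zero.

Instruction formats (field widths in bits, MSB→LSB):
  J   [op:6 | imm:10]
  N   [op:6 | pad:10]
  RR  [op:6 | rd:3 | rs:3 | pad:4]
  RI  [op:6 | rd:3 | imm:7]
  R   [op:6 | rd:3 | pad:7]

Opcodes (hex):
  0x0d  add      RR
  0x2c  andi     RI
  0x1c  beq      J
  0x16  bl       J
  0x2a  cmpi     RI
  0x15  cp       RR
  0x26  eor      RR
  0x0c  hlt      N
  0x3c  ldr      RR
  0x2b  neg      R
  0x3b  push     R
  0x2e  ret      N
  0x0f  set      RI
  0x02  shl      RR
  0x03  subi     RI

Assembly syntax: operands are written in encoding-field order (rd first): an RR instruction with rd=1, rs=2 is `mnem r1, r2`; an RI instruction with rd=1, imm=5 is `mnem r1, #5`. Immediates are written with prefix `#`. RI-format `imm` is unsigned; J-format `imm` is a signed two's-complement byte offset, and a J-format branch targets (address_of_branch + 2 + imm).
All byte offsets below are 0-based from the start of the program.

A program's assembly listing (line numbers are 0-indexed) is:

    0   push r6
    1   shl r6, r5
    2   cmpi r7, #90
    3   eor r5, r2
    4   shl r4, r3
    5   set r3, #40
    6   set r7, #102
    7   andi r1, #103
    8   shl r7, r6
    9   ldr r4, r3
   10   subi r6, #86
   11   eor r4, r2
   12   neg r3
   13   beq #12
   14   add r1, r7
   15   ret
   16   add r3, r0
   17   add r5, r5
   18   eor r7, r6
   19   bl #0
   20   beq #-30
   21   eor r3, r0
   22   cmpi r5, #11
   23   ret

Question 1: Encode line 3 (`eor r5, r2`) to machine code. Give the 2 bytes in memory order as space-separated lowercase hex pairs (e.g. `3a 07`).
9a a0

3. eor fields op=0x26:6|rd=5:3|rs=2:3|pad=0:4 → word 9aa0h → 9a a0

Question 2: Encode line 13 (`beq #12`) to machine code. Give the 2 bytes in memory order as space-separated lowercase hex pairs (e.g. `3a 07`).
70 0c

L13: beq op=0x1c:6|imm=12:10 ⇒ 0x700c ⇒ big 70 0c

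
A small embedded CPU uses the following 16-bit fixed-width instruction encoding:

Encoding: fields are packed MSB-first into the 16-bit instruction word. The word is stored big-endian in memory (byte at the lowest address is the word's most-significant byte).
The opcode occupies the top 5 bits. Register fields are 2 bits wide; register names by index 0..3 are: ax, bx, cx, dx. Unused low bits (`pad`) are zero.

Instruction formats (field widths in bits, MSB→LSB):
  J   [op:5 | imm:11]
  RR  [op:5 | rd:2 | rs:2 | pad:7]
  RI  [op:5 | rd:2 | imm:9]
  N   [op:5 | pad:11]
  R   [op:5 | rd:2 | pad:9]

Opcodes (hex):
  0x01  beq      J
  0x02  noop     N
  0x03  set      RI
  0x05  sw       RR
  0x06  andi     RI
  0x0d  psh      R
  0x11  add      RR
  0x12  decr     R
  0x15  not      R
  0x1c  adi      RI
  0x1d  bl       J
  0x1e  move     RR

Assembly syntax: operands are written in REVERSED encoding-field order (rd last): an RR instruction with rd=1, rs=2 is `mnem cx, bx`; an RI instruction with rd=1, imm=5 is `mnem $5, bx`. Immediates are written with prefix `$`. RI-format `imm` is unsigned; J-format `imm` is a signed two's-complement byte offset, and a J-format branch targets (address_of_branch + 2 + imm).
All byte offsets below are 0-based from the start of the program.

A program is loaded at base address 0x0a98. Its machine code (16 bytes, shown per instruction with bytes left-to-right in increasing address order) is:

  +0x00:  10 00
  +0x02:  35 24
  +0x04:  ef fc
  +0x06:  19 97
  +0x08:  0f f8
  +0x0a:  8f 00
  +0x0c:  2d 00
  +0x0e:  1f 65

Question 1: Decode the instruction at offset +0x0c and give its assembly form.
[0c] 2d 00 → 0x2d00
  top 5b → 0x5 → sw [RR]
  rd: (w>>9)&0x3=0x2 → cx
  rs: (w>>7)&0x3=0x2 → cx

sw cx, cx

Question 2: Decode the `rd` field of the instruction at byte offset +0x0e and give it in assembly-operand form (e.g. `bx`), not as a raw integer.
dx

@+0e  big-endian(1f 65) = 0x1f65
  opcode bits[15:11]=0x3: set/RI
  rd: (w>>9)&0x3=0x3 → dx
  imm: (w>>0)&0x1ff=0x165 → $357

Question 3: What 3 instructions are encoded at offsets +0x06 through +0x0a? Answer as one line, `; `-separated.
set $407, ax; beq $-8; add cx, dx

[06] 19 97 → 0x1997
  opcode bits[15:11]=0x3: set/RI
  rd@[10:9]=0x0 ⇒ ax
  imm@[8:0]=0x197 ⇒ $407
[08] 0f f8 → 0x0ff8
  opcode bits[15:11]=0x1: beq/J
  imm@[10:0]=0x7f8 (s11→-8) ⇒ $-8
[0a] 8f 00 → 0x8f00
  opcode bits[15:11]=0x11: add/RR
  rd@[10:9]=0x3 ⇒ dx
  rs@[8:7]=0x2 ⇒ cx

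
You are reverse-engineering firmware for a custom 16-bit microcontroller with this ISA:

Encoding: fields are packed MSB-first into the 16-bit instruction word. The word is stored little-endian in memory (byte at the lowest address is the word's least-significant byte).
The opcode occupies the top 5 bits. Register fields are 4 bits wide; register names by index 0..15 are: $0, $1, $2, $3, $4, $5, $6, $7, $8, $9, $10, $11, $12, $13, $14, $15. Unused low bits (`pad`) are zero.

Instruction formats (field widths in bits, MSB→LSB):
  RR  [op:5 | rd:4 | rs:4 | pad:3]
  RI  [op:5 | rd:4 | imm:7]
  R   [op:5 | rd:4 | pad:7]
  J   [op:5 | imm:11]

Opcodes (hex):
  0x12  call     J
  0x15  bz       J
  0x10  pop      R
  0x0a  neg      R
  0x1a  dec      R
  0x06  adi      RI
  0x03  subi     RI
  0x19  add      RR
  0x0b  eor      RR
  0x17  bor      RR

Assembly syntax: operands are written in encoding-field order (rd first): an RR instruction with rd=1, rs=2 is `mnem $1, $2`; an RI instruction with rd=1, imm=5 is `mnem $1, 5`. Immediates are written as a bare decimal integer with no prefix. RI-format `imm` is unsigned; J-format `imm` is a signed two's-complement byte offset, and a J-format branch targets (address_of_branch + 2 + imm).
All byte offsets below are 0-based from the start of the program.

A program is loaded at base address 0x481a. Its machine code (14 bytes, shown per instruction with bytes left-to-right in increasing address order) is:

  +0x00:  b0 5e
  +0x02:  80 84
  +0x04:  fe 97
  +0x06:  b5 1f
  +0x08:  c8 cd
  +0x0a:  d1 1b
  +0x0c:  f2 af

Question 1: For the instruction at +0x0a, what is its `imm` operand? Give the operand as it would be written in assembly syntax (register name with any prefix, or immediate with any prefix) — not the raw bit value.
81

@+0a  little-endian(d1 1b) = 0x1bd1
  top 5b → 0x3 → subi [RI]
  rd@[10:7]=0x7 ⇒ $7
  imm@[6:0]=0x51 ⇒ 81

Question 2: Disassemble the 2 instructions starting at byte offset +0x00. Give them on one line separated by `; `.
@+00  little-endian(b0 5e) = 0x5eb0
  op=0x5eb0>>11=0xb ⇒ eor (RR)
  rd@[10:7]=0xd ⇒ $13
  rs@[6:3]=0x6 ⇒ $6
@+02  little-endian(80 84) = 0x8480
  op=0x8480>>11=0x10 ⇒ pop (R)
  rd@[10:7]=0x9 ⇒ $9

eor $13, $6; pop $9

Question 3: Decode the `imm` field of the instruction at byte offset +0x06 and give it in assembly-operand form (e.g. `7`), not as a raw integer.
53

@+06  little-endian(b5 1f) = 0x1fb5
  op=0x1fb5>>11=0x3 ⇒ subi (RI)
  rd: (w>>7)&0xf=0xf → $15
  imm: (w>>0)&0x7f=0x35 → 53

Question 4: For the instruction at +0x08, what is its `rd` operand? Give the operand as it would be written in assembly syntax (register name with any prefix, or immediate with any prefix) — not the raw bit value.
$11

off 0x08: read c8 cd as little → 0xcdc8
  opcode bits[15:11]=0x19: add/RR
  [10:7] rd=11 = $11
  [6:3] rs=9 = $9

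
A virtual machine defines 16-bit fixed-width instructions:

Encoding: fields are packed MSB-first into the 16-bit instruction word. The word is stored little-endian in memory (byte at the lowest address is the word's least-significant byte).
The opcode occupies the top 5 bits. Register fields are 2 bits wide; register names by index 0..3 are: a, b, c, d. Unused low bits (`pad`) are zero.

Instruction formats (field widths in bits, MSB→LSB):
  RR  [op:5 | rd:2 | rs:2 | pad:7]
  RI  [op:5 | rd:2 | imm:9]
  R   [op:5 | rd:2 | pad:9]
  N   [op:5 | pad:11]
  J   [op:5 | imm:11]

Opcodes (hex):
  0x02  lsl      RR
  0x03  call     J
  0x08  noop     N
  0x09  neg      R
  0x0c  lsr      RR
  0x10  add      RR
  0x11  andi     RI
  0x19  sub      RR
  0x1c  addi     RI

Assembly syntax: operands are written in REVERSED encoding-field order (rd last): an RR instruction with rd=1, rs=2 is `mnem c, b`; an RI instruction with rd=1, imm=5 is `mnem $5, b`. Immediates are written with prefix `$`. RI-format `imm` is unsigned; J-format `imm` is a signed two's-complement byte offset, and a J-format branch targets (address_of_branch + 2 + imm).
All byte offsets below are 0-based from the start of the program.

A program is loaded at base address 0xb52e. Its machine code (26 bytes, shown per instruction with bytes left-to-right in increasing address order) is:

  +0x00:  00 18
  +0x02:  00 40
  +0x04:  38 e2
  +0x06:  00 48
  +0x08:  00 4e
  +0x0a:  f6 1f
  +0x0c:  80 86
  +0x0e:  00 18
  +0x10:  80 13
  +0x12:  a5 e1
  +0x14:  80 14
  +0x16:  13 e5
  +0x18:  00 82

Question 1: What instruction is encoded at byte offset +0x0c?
[0c] 80 86 → 0x8680
  opcode bits[15:11]=0x10: add/RR
  rd: (w>>9)&0x3=0x3 → d
  rs: (w>>7)&0x3=0x1 → b

add b, d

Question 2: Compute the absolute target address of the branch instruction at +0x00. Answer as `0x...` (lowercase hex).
0xb530

off 0x00: read 00 18 as little → 0x1800
  op=0x1800>>11=0x3 ⇒ call (J)
  [10:0] imm=0 = $0
  target = base 0xb52e + off 0x00 + 2 + imm 0 = 0xb530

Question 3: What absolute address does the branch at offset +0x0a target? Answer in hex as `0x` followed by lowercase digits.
@+0a  little-endian(f6 1f) = 0x1ff6
  op=0x1ff6>>11=0x3 ⇒ call (J)
  imm@[10:0]=0x7f6 (s11→-10) ⇒ $-10
  target = base 0xb52e + off 0x0a + 2 + imm -10 = 0xb530

0xb530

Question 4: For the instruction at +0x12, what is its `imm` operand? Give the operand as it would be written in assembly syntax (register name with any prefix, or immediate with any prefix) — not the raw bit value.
$421

+0x12: a5 e1 ⇒ word 0xe1a5 (little)
  op=0xe1a5>>11=0x1c ⇒ addi (RI)
  [10:9] rd=0 = a
  [8:0] imm=421 = $421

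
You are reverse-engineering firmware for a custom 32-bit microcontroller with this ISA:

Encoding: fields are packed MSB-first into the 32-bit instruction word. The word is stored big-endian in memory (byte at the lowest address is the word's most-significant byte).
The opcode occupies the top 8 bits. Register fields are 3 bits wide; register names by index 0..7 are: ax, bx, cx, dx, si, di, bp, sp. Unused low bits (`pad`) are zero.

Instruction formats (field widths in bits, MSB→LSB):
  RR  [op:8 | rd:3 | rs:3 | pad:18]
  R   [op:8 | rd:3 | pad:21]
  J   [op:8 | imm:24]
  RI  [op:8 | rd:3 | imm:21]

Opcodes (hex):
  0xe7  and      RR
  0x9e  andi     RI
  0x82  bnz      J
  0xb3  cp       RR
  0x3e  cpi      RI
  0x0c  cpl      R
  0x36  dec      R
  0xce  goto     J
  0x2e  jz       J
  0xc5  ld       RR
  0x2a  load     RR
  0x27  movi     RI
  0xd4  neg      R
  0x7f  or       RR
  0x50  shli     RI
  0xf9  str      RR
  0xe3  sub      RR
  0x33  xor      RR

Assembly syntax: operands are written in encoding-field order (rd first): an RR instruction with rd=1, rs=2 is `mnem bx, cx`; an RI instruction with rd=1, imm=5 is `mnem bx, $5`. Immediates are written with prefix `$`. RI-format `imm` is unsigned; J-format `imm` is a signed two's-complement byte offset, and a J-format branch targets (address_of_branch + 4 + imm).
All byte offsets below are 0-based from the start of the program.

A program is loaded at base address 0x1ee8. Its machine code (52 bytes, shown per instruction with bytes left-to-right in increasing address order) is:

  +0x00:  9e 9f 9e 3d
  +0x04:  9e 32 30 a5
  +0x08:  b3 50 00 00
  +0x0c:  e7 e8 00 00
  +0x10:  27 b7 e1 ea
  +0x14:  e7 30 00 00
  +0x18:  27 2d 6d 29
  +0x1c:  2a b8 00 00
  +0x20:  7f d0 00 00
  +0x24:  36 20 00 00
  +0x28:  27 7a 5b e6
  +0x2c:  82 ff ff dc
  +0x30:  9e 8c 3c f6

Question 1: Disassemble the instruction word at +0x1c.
load di, bp

[1c] 2a b8 00 00 → 0x2ab80000
  top 8b → 0x2a → load [RR]
  rd@[23:21]=0x5 ⇒ di
  rs@[20:18]=0x6 ⇒ bp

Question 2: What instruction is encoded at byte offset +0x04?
andi bx, $1192101

[04] 9e 32 30 a5 → 0x9e3230a5
  op=0x9e3230a5>>24=0x9e ⇒ andi (RI)
  rd: (w>>21)&0x7=0x1 → bx
  imm: (w>>0)&0x1fffff=0x1230a5 → $1192101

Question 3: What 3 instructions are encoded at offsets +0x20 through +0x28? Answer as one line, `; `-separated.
@+20  big-endian(7f d0 00 00) = 0x7fd00000
  op=0x7fd00000>>24=0x7f ⇒ or (RR)
  [23:21] rd=6 = bp
  [20:18] rs=4 = si
@+24  big-endian(36 20 00 00) = 0x36200000
  op=0x36200000>>24=0x36 ⇒ dec (R)
  [23:21] rd=1 = bx
@+28  big-endian(27 7a 5b e6) = 0x277a5be6
  op=0x277a5be6>>24=0x27 ⇒ movi (RI)
  [23:21] rd=3 = dx
  [20:0] imm=1727462 = $1727462

or bp, si; dec bx; movi dx, $1727462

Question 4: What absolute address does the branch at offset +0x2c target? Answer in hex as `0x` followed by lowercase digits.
0x1ef4

@+2c  big-endian(82 ff ff dc) = 0x82ffffdc
  opcode bits[31:24]=0x82: bnz/J
  [23:0] imm=16777180 (s24→-36) = $-36
  target = base 0x1ee8 + off 0x2c + 4 + imm -36 = 0x1ef4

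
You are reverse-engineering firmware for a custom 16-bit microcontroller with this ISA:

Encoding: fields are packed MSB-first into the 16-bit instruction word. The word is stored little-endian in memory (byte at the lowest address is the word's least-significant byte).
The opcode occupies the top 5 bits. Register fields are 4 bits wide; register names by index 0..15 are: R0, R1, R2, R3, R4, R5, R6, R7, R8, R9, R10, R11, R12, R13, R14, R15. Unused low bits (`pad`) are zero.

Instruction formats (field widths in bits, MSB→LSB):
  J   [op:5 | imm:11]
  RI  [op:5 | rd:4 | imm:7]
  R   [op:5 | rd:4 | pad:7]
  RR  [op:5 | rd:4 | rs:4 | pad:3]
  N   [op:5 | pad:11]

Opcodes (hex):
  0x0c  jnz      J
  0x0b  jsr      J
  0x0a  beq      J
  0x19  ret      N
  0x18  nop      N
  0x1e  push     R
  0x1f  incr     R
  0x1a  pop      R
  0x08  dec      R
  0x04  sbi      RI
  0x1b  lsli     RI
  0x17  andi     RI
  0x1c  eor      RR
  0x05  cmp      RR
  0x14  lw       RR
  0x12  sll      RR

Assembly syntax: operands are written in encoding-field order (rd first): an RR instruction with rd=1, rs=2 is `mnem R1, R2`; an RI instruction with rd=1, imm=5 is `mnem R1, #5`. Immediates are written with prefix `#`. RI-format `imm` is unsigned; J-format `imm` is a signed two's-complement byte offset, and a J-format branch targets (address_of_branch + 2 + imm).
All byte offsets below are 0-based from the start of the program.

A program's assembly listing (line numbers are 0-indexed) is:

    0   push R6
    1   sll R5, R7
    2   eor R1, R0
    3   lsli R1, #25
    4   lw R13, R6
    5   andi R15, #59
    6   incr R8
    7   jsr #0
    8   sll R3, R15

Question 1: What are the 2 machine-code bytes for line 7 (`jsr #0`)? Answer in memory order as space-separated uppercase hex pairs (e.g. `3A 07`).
7. jsr fields op=0xb:5|imm=0:11 → word 5800h → 00 58

00 58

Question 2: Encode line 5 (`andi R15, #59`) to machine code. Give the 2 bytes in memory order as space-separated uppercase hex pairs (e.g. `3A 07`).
BB BF

line 5 (andi): pack op=0x17:5|rd=15:4|imm=59:7 = 0xbfbb; little→ bb bf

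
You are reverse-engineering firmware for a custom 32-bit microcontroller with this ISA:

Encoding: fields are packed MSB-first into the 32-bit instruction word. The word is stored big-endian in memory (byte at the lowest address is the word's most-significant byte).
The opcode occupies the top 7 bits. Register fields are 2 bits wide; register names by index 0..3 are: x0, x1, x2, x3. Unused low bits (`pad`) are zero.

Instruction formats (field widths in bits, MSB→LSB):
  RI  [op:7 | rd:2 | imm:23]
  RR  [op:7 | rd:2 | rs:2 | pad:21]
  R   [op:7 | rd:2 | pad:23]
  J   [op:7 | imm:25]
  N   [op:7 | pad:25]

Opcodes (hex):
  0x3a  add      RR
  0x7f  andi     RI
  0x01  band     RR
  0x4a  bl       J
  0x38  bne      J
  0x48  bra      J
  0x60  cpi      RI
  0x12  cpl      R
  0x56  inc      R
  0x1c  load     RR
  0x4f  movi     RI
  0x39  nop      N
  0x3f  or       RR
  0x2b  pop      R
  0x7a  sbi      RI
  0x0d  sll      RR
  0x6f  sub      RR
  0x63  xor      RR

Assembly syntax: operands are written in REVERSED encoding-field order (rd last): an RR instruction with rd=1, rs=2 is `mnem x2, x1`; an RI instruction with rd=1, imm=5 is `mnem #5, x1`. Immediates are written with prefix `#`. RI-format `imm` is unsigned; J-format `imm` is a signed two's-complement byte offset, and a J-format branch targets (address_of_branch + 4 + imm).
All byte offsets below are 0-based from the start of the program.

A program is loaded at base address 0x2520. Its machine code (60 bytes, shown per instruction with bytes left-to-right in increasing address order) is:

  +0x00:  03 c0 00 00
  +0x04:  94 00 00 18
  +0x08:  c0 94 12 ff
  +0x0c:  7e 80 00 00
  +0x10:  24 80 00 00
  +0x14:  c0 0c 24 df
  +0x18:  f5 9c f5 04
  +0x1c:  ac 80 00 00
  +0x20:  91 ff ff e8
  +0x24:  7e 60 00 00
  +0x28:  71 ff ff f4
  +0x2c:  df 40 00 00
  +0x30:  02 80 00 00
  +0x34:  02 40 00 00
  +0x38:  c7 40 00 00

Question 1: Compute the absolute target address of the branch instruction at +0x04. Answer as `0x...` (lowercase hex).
off 0x04: read 94 00 00 18 as big → 0x94000018
  op=0x94000018>>25=0x4a ⇒ bl (J)
  imm: (w>>0)&0x1ffffff=0x18 → #24
  target = base 0x2520 + off 0x04 + 4 + imm 24 = 0x2540

0x2540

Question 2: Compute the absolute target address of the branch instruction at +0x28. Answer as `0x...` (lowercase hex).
0x2540

[28] 71 ff ff f4 → 0x71fffff4
  op=0x71fffff4>>25=0x38 ⇒ bne (J)
  [24:0] imm=33554420 (s25→-12) = #-12
  target = base 0x2520 + off 0x28 + 4 + imm -12 = 0x2540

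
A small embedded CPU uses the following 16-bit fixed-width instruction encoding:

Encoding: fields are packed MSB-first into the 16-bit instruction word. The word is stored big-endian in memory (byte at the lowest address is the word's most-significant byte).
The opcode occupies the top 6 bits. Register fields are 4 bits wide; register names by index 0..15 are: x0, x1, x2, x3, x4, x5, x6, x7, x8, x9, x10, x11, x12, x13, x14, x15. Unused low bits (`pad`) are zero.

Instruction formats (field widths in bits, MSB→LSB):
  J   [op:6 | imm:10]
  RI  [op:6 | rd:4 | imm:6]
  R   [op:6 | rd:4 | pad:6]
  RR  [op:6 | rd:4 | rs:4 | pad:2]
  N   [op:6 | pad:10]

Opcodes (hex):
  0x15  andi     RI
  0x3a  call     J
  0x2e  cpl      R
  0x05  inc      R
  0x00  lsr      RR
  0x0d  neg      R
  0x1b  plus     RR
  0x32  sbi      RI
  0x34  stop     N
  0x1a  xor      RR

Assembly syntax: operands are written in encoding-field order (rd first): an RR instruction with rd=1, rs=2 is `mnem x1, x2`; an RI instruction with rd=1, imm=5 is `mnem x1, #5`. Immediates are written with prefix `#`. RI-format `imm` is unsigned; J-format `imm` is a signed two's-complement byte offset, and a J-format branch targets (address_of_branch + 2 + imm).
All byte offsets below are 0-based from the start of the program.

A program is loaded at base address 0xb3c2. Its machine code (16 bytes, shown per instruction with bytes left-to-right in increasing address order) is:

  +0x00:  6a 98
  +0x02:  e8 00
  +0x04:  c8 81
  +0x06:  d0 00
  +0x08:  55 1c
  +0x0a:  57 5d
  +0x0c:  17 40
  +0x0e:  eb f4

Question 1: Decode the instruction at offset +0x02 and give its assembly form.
call #0

[02] e8 00 → 0xe800
  top 6b → 0x3a → call [J]
  imm: (w>>0)&0x3ff=0x0 → #0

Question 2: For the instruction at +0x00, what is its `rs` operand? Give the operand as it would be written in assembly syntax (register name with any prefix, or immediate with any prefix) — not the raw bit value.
@+00  big-endian(6a 98) = 0x6a98
  op=0x6a98>>10=0x1a ⇒ xor (RR)
  [9:6] rd=10 = x10
  [5:2] rs=6 = x6

x6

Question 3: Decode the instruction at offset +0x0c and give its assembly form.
+0x0c: 17 40 ⇒ word 0x1740 (big)
  top 6b → 0x5 → inc [R]
  rd@[9:6]=0xd ⇒ x13

inc x13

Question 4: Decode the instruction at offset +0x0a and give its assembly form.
andi x13, #29

off 0x0a: read 57 5d as big → 0x575d
  op=0x575d>>10=0x15 ⇒ andi (RI)
  rd: (w>>6)&0xf=0xd → x13
  imm: (w>>0)&0x3f=0x1d → #29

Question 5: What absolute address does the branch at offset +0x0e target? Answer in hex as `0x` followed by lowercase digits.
0xb3c6

[0e] eb f4 → 0xebf4
  top 6b → 0x3a → call [J]
  imm: (w>>0)&0x3ff=0x3f4 (s10→-12) → #-12
  target = base 0xb3c2 + off 0x0e + 2 + imm -12 = 0xb3c6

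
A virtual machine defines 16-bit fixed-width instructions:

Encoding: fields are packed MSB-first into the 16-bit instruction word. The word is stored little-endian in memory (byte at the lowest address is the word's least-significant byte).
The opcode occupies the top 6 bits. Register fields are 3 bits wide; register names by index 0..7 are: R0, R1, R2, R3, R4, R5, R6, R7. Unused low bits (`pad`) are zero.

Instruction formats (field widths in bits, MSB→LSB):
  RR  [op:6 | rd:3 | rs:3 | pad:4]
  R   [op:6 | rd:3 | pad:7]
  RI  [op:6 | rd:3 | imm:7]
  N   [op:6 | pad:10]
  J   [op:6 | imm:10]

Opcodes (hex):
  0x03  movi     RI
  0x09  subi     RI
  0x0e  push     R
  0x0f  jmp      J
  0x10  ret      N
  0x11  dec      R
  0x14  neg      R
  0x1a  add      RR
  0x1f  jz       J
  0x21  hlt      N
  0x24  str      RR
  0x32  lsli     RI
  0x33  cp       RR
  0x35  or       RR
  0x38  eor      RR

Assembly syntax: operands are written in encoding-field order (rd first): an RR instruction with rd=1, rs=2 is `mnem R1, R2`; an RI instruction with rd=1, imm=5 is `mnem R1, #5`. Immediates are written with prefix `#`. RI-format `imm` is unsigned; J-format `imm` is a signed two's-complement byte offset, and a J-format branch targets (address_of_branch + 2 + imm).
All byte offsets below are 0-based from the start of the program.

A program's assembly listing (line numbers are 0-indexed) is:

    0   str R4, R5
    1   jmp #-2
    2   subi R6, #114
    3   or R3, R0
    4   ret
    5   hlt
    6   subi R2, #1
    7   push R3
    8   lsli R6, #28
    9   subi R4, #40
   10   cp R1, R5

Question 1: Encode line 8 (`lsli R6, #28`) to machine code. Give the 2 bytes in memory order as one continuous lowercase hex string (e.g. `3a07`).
1ccb

line 8 (lsli): pack op=0x32:6|rd=6:3|imm=28:7 = 0xcb1c; little→ 1c cb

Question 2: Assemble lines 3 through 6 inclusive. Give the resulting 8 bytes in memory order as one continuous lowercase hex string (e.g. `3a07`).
L3: or op=0x35:6|rd=3:3|rs=0:3|pad=0:4 ⇒ 0xd580 ⇒ little 80 d5
L4: ret op=0x10:6|pad=0:10 ⇒ 0x4000 ⇒ little 00 40
L5: hlt op=0x21:6|pad=0:10 ⇒ 0x8400 ⇒ little 00 84
L6: subi op=0x9:6|rd=2:3|imm=1:7 ⇒ 0x2501 ⇒ little 01 25

80d5004000840125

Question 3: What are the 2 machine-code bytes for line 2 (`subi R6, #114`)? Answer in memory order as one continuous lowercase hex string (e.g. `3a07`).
line 2 (subi): pack op=0x9:6|rd=6:3|imm=114:7 = 0x2772; little→ 72 27

7227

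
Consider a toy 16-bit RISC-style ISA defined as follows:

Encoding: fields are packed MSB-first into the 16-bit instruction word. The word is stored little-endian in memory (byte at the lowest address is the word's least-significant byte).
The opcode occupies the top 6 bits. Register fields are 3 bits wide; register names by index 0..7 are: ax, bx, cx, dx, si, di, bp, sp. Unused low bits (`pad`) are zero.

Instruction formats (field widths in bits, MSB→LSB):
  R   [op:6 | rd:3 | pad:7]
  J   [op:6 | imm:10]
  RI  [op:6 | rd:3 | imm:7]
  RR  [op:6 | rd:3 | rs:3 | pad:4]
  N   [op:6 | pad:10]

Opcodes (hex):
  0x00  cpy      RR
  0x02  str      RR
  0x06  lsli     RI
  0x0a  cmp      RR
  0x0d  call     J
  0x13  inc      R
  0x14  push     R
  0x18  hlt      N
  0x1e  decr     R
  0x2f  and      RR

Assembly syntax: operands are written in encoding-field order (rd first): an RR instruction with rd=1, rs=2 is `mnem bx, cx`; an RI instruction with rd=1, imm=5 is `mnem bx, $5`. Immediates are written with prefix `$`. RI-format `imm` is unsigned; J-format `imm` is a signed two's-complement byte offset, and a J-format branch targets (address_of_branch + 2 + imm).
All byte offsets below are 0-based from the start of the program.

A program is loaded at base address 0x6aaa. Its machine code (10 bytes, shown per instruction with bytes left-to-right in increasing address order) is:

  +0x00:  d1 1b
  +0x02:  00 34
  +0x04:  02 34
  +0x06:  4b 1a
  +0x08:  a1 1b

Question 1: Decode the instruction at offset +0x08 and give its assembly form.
[08] a1 1b → 0x1ba1
  op=0x1ba1>>10=0x6 ⇒ lsli (RI)
  [9:7] rd=7 = sp
  [6:0] imm=33 = $33

lsli sp, $33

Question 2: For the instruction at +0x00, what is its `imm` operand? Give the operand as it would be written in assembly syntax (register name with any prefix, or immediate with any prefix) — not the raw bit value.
$81

@+00  little-endian(d1 1b) = 0x1bd1
  opcode bits[15:10]=0x6: lsli/RI
  [9:7] rd=7 = sp
  [6:0] imm=81 = $81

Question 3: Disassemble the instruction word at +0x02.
call $0

@+02  little-endian(00 34) = 0x3400
  op=0x3400>>10=0xd ⇒ call (J)
  imm: (w>>0)&0x3ff=0x0 → $0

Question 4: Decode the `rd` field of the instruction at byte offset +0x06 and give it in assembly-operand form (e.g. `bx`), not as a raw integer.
si

off 0x06: read 4b 1a as little → 0x1a4b
  op=0x1a4b>>10=0x6 ⇒ lsli (RI)
  rd@[9:7]=0x4 ⇒ si
  imm@[6:0]=0x4b ⇒ $75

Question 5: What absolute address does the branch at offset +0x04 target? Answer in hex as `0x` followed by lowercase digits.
0x6ab2

@+04  little-endian(02 34) = 0x3402
  opcode bits[15:10]=0xd: call/J
  [9:0] imm=2 = $2
  target = base 0x6aaa + off 0x04 + 2 + imm 2 = 0x6ab2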